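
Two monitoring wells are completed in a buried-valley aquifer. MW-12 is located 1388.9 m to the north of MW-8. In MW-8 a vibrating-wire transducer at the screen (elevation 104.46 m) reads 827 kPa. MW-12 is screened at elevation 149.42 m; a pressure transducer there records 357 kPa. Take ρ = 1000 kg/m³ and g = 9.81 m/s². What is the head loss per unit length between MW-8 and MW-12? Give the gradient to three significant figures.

Pressure head at MW-8: ψ = P/(ρg) = 827×1000 / (1000 × 9.81) = 84.30 m.
Total head at MW-8: h = z + ψ = 104.46 + 84.30 = 188.76 m.
Pressure head at MW-12: ψ = P/(ρg) = 357×1000 / (1000 × 9.81) = 36.39 m.
Total head at MW-12: h = z + ψ = 149.42 + 36.39 = 185.81 m.
Head difference: h(MW-8) − h(MW-12) = 188.76 − 185.81 = 2.95 m.
Hydraulic gradient: i = |Δh| / L = 2.95 / 1388.9 = 0.00212.

i ≈ 0.00212 m/m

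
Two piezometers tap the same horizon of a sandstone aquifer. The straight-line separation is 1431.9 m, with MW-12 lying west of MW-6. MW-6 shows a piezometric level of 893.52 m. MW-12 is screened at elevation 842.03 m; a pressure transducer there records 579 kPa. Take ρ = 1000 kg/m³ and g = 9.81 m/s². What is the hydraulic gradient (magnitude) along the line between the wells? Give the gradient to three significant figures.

Total head at MW-6: h = 893.52 m (water level in the piezometer is the total head).
Pressure head at MW-12: ψ = P/(ρg) = 579×1000 / (1000 × 9.81) = 59.02 m.
Total head at MW-12: h = z + ψ = 842.03 + 59.02 = 901.05 m.
Head difference: h(MW-6) − h(MW-12) = 893.52 − 901.05 = -7.53 m.
Hydraulic gradient: i = |Δh| / L = 7.53 / 1431.9 = 0.00526.

i ≈ 0.00526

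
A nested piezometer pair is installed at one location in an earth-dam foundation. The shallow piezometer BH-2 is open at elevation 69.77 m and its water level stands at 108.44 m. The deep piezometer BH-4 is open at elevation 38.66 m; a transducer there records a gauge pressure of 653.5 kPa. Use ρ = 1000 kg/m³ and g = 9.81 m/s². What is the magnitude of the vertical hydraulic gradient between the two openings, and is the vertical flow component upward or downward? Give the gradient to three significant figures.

Total head at BH-2: h = 108.44 m (water level in the standpipe).
Pressure head at BH-4: ψ = P/(ρg) = 653.5×1000 / (1000 × 9.81) = 66.62 m.
Total head at BH-4: h = z + ψ = 38.66 + 66.62 = 105.28 m.
Δh = h(BH-2) − h(BH-4) = 108.44 − 105.28 = 3.16 m.
Vertical separation Δz = 69.77 − 38.66 = 31.11 m.
|i_v| = |Δh| / Δz = 3.16 / 31.11 = 0.102.
Head is higher in the shallow piezometer, so vertical flow is downward (recharge condition).

|i_v| ≈ 0.102; vertical flow is downward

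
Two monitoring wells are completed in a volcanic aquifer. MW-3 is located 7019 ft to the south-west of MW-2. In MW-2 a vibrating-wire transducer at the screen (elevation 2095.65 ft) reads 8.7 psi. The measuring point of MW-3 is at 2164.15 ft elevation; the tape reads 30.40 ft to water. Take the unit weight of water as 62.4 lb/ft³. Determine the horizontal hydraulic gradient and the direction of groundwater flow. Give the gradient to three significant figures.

i ≈ 0.00257; groundwater flows toward the north-east

Pressure head at MW-2: ψ = 144·P/γ = 144 × 8.7 / 62.4 = 20.08 ft.
Total head at MW-2: h = z + ψ = 2095.65 + 20.08 = 2115.73 ft.
Total head at MW-3: h = 2164.15 − 30.40 = 2133.75 ft.
Head difference: h(MW-2) − h(MW-3) = 2115.73 − 2133.75 = -18.02 ft.
Hydraulic gradient: i = |Δh| / L = 18.02 / 7019 = 0.00257.
Flow is from higher to lower head: from MW-3 toward MW-2, i.e. toward the north-east.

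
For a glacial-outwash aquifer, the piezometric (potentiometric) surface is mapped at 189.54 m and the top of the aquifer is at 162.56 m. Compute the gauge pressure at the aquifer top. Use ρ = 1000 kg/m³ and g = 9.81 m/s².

Pressure head at the aquifer top: ψ = h − z = 189.54 − 162.56 = 26.98 m.
P = ρgψ = 1000 × 9.81 × 26.98 = 264674 Pa ≈ 265 kPa.

P ≈ 265 kPa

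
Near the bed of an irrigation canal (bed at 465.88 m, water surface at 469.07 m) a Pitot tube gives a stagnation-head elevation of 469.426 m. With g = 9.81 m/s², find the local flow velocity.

Near the bed, under hydrostatic conditions, the piezometric head (z + ψ) equals the free-surface elevation, 469.07 m.
Velocity head = total − piezometric = 469.426 − 469.07 = 0.356 m.
v = √(2g·h_v) = √(2 × 9.81 × 0.356) = 2.64 m/s.

v ≈ 2.64 m/s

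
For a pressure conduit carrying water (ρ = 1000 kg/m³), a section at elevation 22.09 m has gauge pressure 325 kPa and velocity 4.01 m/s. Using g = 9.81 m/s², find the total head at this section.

Pressure head ψ = P/(ρg) = 325×1000 / (1000 × 9.81) = 33.13 m.
Velocity head = v²/(2g) = 4.01² / (2 × 9.81) = 0.820 m.
h = z + ψ + v²/(2g) = 22.09 + 33.13 + 0.820 = 56.04 m.

h ≈ 56.04 m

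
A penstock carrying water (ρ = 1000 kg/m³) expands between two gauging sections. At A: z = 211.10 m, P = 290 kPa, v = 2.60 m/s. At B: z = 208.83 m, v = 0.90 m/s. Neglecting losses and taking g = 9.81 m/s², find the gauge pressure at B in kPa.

P₂ ≈ 315 kPa

Pressure head at A: ψ₁ = P₁/(ρg) = 290×1000 / (1000 × 9.81) = 29.56 m.
Velocity heads: v₁²/2g = 2.60²/19.62 = 0.345 m; v₂²/2g = 0.90²/19.62 = 0.041 m.
Total head H = z₁ + ψ₁ + v₁²/2g = 211.10 + 29.56 + 0.345 = 241.00 m.
ψ₂ = H − z₂ − v₂²/2g = 241.00 − 208.83 − 0.041 = 32.13 m.
P₂ = ρgψ₂ = 1000 × 9.81 × 32.13 ≈ 315 kPa.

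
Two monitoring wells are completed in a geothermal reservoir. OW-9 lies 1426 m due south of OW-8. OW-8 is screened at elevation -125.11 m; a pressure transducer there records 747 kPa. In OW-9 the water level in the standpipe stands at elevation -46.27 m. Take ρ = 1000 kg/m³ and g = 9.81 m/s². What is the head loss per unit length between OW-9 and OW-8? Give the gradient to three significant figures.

i ≈ 0.00189 m/m

Pressure head at OW-8: ψ = P/(ρg) = 747×1000 / (1000 × 9.81) = 76.15 m.
Total head at OW-8: h = z + ψ = -125.11 + 76.15 = -48.96 m.
Total head at OW-9: h = -46.27 m (water level in the piezometer is the total head).
Head difference: h(OW-8) − h(OW-9) = -48.96 − (-46.27) = -2.69 m.
Hydraulic gradient: i = |Δh| / L = 2.69 / 1426 = 0.00189.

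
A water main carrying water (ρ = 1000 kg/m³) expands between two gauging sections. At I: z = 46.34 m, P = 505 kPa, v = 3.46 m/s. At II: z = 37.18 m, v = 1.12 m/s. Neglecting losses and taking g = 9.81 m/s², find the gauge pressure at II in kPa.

P₂ ≈ 600 kPa

Pressure head at I: ψ₁ = P₁/(ρg) = 505×1000 / (1000 × 9.81) = 51.48 m.
Velocity heads: v₁²/2g = 3.46²/19.62 = 0.610 m; v₂²/2g = 1.12²/19.62 = 0.064 m.
Total head H = z₁ + ψ₁ + v₁²/2g = 46.34 + 51.48 + 0.610 = 98.43 m.
ψ₂ = H − z₂ − v₂²/2g = 98.43 − 37.18 − 0.064 = 61.19 m.
P₂ = ρgψ₂ = 1000 × 9.81 × 61.19 ≈ 600 kPa.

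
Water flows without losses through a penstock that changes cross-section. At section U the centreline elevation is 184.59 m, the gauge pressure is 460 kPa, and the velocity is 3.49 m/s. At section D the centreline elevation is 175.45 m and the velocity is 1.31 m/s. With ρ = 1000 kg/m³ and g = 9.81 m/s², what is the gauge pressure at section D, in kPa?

Pressure head at U: ψ₁ = P₁/(ρg) = 460×1000 / (1000 × 9.81) = 46.89 m.
Velocity heads: v₁²/2g = 3.49²/19.62 = 0.621 m; v₂²/2g = 1.31²/19.62 = 0.087 m.
Total head H = z₁ + ψ₁ + v₁²/2g = 184.59 + 46.89 + 0.621 = 232.10 m.
ψ₂ = H − z₂ − v₂²/2g = 232.10 − 175.45 − 0.087 = 56.56 m.
P₂ = ρgψ₂ = 1000 × 9.81 × 56.56 ≈ 555 kPa.

P₂ ≈ 555 kPa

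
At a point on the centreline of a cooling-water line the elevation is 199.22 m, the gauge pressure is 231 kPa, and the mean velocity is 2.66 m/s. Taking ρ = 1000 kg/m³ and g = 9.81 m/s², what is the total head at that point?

h ≈ 223.13 m

Pressure head ψ = P/(ρg) = 231×1000 / (1000 × 9.81) = 23.55 m.
Velocity head = v²/(2g) = 2.66² / (2 × 9.81) = 0.361 m.
h = z + ψ + v²/(2g) = 199.22 + 23.55 + 0.361 = 223.13 m.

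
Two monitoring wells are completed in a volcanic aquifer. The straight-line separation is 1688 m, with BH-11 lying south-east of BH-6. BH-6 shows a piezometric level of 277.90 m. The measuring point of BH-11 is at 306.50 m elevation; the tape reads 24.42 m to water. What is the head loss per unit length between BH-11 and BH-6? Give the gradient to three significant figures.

Total head at BH-6: h = 277.90 m (water level in the piezometer is the total head).
Total head at BH-11: h = 306.50 − 24.42 = 282.08 m.
Head difference: h(BH-6) − h(BH-11) = 277.90 − 282.08 = -4.18 m.
Hydraulic gradient: i = |Δh| / L = 4.18 / 1688 = 0.00248.

i ≈ 0.00248 m/m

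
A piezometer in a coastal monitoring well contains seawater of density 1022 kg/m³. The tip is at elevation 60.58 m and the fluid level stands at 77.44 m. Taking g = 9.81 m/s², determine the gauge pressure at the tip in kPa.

Pressure head ψ = h − z = 77.44 − 60.58 = 16.86 m.
P = ρgψ = 1022 × 9.81 × 16.86 = 169035 Pa ≈ 169 kPa.

P ≈ 169 kPa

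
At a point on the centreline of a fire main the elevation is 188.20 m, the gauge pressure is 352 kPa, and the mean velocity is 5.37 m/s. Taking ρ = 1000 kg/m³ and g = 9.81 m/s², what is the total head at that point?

Pressure head ψ = P/(ρg) = 352×1000 / (1000 × 9.81) = 35.88 m.
Velocity head = v²/(2g) = 5.37² / (2 × 9.81) = 1.470 m.
h = z + ψ + v²/(2g) = 188.20 + 35.88 + 1.470 = 225.55 m.

h ≈ 225.55 m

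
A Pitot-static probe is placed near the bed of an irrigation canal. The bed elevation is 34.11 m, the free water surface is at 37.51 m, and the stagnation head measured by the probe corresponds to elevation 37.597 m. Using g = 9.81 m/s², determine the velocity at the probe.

Near the bed, under hydrostatic conditions, the piezometric head (z + ψ) equals the free-surface elevation, 37.51 m.
Velocity head = total − piezometric = 37.597 − 37.51 = 0.087 m.
v = √(2g·h_v) = √(2 × 9.81 × 0.087) = 1.31 m/s.

v ≈ 1.31 m/s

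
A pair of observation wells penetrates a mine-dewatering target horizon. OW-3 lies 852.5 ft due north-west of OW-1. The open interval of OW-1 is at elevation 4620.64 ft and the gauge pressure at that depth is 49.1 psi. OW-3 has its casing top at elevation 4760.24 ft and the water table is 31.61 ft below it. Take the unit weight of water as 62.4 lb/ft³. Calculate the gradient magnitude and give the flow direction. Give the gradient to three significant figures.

Pressure head at OW-1: ψ = 144·P/γ = 144 × 49.1 / 62.4 = 113.31 ft.
Total head at OW-1: h = z + ψ = 4620.64 + 113.31 = 4733.95 ft.
Total head at OW-3: h = 4760.24 − 31.61 = 4728.63 ft.
Head difference: h(OW-1) − h(OW-3) = 4733.95 − 4728.63 = 5.32 ft.
Hydraulic gradient: i = |Δh| / L = 5.32 / 852.5 = 0.00624.
Flow is from higher to lower head: from OW-1 toward OW-3, i.e. toward the north-west.

i ≈ 0.00624; groundwater flows toward the north-west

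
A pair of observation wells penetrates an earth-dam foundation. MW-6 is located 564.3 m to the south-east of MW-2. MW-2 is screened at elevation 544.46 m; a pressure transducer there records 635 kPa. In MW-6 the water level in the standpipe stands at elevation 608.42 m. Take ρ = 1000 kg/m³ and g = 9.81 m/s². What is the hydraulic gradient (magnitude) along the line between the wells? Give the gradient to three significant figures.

i ≈ 0.00136

Pressure head at MW-2: ψ = P/(ρg) = 635×1000 / (1000 × 9.81) = 64.73 m.
Total head at MW-2: h = z + ψ = 544.46 + 64.73 = 609.19 m.
Total head at MW-6: h = 608.42 m (water level in the piezometer is the total head).
Head difference: h(MW-2) − h(MW-6) = 609.19 − 608.42 = 0.77 m.
Hydraulic gradient: i = |Δh| / L = 0.77 / 564.3 = 0.00136.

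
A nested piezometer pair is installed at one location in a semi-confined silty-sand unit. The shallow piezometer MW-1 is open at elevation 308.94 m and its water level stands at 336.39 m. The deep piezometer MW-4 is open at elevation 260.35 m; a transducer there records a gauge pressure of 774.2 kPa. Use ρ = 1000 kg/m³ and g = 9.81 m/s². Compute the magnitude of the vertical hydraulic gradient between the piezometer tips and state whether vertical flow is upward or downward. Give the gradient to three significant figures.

Total head at MW-1: h = 336.39 m (water level in the standpipe).
Pressure head at MW-4: ψ = P/(ρg) = 774.2×1000 / (1000 × 9.81) = 78.92 m.
Total head at MW-4: h = z + ψ = 260.35 + 78.92 = 339.27 m.
Δh = h(MW-1) − h(MW-4) = 336.39 − 339.27 = -2.88 m.
Vertical separation Δz = 308.94 − 260.35 = 48.59 m.
|i_v| = |Δh| / Δz = 2.88 / 48.59 = 0.0593.
Head is higher in the deep piezometer, so vertical flow is upward (discharge condition).

|i_v| ≈ 0.0593; vertical flow is upward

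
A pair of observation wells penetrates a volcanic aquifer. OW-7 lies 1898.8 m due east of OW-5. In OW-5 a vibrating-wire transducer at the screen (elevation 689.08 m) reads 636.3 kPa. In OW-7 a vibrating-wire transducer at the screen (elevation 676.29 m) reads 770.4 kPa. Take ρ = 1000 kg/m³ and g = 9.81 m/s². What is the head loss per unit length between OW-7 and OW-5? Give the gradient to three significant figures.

i ≈ 0.000463 m/m

Pressure head at OW-5: ψ = P/(ρg) = 636.3×1000 / (1000 × 9.81) = 64.86 m.
Total head at OW-5: h = z + ψ = 689.08 + 64.86 = 753.94 m.
Pressure head at OW-7: ψ = P/(ρg) = 770.4×1000 / (1000 × 9.81) = 78.53 m.
Total head at OW-7: h = z + ψ = 676.29 + 78.53 = 754.82 m.
Head difference: h(OW-5) − h(OW-7) = 753.94 − 754.82 = -0.88 m.
Hydraulic gradient: i = |Δh| / L = 0.88 / 1898.8 = 0.000463.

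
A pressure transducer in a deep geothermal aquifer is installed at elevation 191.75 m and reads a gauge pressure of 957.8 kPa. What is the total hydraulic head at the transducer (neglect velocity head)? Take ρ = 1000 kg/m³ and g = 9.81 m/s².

h ≈ 289.39 m

ψ = P/(ρg) = 957.8×1000 / (1000 × 9.81) = 97.64 m.
h = z + ψ = 191.75 + 97.64 = 289.39 m.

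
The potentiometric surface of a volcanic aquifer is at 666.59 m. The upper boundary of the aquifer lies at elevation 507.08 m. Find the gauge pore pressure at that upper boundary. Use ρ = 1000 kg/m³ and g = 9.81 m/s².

Pressure head at the aquifer top: ψ = h − z = 666.59 − 507.08 = 159.51 m.
P = ρgψ = 1000 × 9.81 × 159.51 = 1564793 Pa ≈ 1560 kPa.

P ≈ 1560 kPa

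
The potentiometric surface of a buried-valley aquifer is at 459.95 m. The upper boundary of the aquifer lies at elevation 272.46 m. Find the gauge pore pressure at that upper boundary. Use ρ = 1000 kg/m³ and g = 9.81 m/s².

P ≈ 1840 kPa

Pressure head at the aquifer top: ψ = h − z = 459.95 − 272.46 = 187.49 m.
P = ρgψ = 1000 × 9.81 × 187.49 = 1839277 Pa ≈ 1840 kPa.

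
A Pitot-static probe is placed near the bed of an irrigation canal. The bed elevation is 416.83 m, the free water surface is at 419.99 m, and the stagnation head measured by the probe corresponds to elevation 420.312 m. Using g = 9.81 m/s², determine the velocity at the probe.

Near the bed, under hydrostatic conditions, the piezometric head (z + ψ) equals the free-surface elevation, 419.99 m.
Velocity head = total − piezometric = 420.312 − 419.99 = 0.322 m.
v = √(2g·h_v) = √(2 × 9.81 × 0.322) = 2.51 m/s.

v ≈ 2.51 m/s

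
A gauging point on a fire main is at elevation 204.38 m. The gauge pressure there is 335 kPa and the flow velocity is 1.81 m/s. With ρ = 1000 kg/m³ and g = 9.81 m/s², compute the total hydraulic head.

Pressure head ψ = P/(ρg) = 335×1000 / (1000 × 9.81) = 34.15 m.
Velocity head = v²/(2g) = 1.81² / (2 × 9.81) = 0.167 m.
h = z + ψ + v²/(2g) = 204.38 + 34.15 + 0.167 = 238.70 m.

h ≈ 238.70 m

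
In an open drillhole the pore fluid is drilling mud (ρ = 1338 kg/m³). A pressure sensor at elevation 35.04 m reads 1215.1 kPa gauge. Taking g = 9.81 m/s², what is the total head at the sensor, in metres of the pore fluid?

h ≈ 127.61 m

ψ = P/(ρg) = 1215.1×1000 / (1338 × 9.81) = 92.57 m.
h = z + ψ = 35.04 + 92.57 = 127.61 m.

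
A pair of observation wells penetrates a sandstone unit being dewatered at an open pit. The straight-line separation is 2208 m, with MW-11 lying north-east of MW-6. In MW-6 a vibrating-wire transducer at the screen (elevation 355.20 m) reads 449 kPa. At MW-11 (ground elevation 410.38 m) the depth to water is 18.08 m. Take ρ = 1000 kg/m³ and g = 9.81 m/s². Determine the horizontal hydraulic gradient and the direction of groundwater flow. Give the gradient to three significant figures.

Pressure head at MW-6: ψ = P/(ρg) = 449×1000 / (1000 × 9.81) = 45.77 m.
Total head at MW-6: h = z + ψ = 355.20 + 45.77 = 400.97 m.
Total head at MW-11: h = 410.38 − 18.08 = 392.30 m.
Head difference: h(MW-6) − h(MW-11) = 400.97 − 392.30 = 8.67 m.
Hydraulic gradient: i = |Δh| / L = 8.67 / 2208 = 0.00393.
Flow is from higher to lower head: from MW-6 toward MW-11, i.e. toward the north-east.

i ≈ 0.00393; groundwater flows toward the north-east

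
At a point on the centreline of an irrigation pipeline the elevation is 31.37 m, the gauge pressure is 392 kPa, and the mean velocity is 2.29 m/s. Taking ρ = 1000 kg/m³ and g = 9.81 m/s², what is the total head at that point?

Pressure head ψ = P/(ρg) = 392×1000 / (1000 × 9.81) = 39.96 m.
Velocity head = v²/(2g) = 2.29² / (2 × 9.81) = 0.267 m.
h = z + ψ + v²/(2g) = 31.37 + 39.96 + 0.267 = 71.60 m.

h ≈ 71.60 m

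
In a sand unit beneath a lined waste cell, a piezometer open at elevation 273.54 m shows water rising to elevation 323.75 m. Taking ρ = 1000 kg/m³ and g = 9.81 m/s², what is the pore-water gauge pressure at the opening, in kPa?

P ≈ 493 kPa

Pressure head ψ = h − z = 323.75 − 273.54 = 50.21 m.
P = ρgψ = 1000 × 9.81 × 50.21 = 492560 Pa ≈ 493 kPa.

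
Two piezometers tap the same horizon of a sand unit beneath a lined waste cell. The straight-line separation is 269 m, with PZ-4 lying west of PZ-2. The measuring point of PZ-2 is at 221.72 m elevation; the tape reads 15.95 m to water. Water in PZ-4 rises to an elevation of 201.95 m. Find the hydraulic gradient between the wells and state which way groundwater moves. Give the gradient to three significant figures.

Total head at PZ-2: h = 221.72 − 15.95 = 205.77 m.
Total head at PZ-4: h = 201.95 m (water level in the piezometer is the total head).
Head difference: h(PZ-2) − h(PZ-4) = 205.77 − 201.95 = 3.82 m.
Hydraulic gradient: i = |Δh| / L = 3.82 / 269 = 0.0142.
Flow is from higher to lower head: from PZ-2 toward PZ-4, i.e. toward the west.

i ≈ 0.0142; groundwater flows toward the west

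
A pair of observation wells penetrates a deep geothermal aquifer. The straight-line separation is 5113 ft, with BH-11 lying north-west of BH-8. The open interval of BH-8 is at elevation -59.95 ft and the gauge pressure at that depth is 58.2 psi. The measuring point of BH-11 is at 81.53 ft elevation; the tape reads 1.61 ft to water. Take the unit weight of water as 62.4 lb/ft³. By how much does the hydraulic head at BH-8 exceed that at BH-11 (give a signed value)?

Δh ≈ -5.56 ft

Pressure head at BH-8: ψ = 144·P/γ = 144 × 58.2 / 62.4 = 134.31 ft.
Total head at BH-8: h = z + ψ = -59.95 + 134.31 = 74.36 ft.
Total head at BH-11: h = 81.53 − 1.61 = 79.92 ft.
Head difference: h(BH-8) − h(BH-11) = 74.36 − 79.92 = -5.56 ft.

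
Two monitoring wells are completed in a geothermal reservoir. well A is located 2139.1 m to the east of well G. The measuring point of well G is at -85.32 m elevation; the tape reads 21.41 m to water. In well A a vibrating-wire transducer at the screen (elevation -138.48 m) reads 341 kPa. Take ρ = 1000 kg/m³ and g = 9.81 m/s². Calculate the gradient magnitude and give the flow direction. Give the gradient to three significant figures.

Total head at well G: h = -85.32 − 21.41 = -106.73 m.
Pressure head at well A: ψ = P/(ρg) = 341×1000 / (1000 × 9.81) = 34.76 m.
Total head at well A: h = z + ψ = -138.48 + 34.76 = -103.72 m.
Head difference: h(well G) − h(well A) = -106.73 − (-103.72) = -3.01 m.
Hydraulic gradient: i = |Δh| / L = 3.01 / 2139.1 = 0.00141.
Flow is from higher to lower head: from well A toward well G, i.e. toward the west.

i ≈ 0.00141; groundwater flows toward the west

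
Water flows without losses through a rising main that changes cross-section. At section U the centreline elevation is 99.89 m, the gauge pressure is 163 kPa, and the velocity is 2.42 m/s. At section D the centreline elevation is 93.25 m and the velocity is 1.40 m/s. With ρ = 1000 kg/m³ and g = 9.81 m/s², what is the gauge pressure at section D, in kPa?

P₂ ≈ 230 kPa

Pressure head at U: ψ₁ = P₁/(ρg) = 163×1000 / (1000 × 9.81) = 16.62 m.
Velocity heads: v₁²/2g = 2.42²/19.62 = 0.298 m; v₂²/2g = 1.40²/19.62 = 0.100 m.
Total head H = z₁ + ψ₁ + v₁²/2g = 99.89 + 16.62 + 0.298 = 116.81 m.
ψ₂ = H − z₂ − v₂²/2g = 116.81 − 93.25 − 0.100 = 23.46 m.
P₂ = ρgψ₂ = 1000 × 9.81 × 23.46 ≈ 230 kPa.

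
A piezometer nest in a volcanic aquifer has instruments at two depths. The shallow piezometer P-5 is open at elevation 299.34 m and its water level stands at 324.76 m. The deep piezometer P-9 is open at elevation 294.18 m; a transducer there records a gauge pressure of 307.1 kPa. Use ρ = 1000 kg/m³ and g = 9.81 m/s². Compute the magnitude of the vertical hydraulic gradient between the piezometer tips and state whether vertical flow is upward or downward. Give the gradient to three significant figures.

|i_v| ≈ 0.140; vertical flow is upward

Total head at P-5: h = 324.76 m (water level in the standpipe).
Pressure head at P-9: ψ = P/(ρg) = 307.1×1000 / (1000 × 9.81) = 31.30 m.
Total head at P-9: h = z + ψ = 294.18 + 31.30 = 325.48 m.
Δh = h(P-5) − h(P-9) = 324.76 − 325.48 = -0.72 m.
Vertical separation Δz = 299.34 − 294.18 = 5.16 m.
|i_v| = |Δh| / Δz = 0.72 / 5.16 = 0.140.
Head is higher in the deep piezometer, so vertical flow is upward (discharge condition).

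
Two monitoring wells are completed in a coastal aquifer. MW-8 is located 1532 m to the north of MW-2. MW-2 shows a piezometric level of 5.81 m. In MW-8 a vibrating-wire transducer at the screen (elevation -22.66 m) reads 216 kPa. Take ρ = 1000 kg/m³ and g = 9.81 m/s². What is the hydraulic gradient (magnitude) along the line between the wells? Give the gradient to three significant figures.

i ≈ 0.00421

Total head at MW-2: h = 5.81 m (water level in the piezometer is the total head).
Pressure head at MW-8: ψ = P/(ρg) = 216×1000 / (1000 × 9.81) = 22.02 m.
Total head at MW-8: h = z + ψ = -22.66 + 22.02 = -0.64 m.
Head difference: h(MW-2) − h(MW-8) = 5.81 − (-0.64) = 6.45 m.
Hydraulic gradient: i = |Δh| / L = 6.45 / 1532 = 0.00421.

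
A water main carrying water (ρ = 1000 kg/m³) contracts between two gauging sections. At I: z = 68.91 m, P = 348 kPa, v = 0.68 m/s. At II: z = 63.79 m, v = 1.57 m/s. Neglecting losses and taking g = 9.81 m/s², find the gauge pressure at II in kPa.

Pressure head at I: ψ₁ = P₁/(ρg) = 348×1000 / (1000 × 9.81) = 35.47 m.
Velocity heads: v₁²/2g = 0.68²/19.62 = 0.024 m; v₂²/2g = 1.57²/19.62 = 0.126 m.
Total head H = z₁ + ψ₁ + v₁²/2g = 68.91 + 35.47 + 0.024 = 104.40 m.
ψ₂ = H − z₂ − v₂²/2g = 104.40 − 63.79 − 0.126 = 40.48 m.
P₂ = ρgψ₂ = 1000 × 9.81 × 40.48 ≈ 397 kPa.

P₂ ≈ 397 kPa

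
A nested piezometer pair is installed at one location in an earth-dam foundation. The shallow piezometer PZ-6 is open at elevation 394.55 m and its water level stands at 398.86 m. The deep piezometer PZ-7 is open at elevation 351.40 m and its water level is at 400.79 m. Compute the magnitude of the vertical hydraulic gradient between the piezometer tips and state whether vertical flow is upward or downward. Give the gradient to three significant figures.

|i_v| ≈ 0.0447; vertical flow is upward

Total head at PZ-6: h = 398.86 m (water level in the standpipe).
Total head at PZ-7: h = 400.79 m.
Δh = h(PZ-6) − h(PZ-7) = 398.86 − 400.79 = -1.93 m.
Vertical separation Δz = 394.55 − 351.40 = 43.15 m.
|i_v| = |Δh| / Δz = 1.93 / 43.15 = 0.0447.
Head is higher in the deep piezometer, so vertical flow is upward (discharge condition).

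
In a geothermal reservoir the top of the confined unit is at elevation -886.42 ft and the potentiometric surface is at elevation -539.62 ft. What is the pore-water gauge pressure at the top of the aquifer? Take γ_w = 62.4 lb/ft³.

Pressure head at the aquifer top: ψ = h − z = -539.62 − (-886.42) = 346.80 ft.
P = γψ/144 = 62.4 × 346.80 / 144 = 150 psi.

P ≈ 150 psi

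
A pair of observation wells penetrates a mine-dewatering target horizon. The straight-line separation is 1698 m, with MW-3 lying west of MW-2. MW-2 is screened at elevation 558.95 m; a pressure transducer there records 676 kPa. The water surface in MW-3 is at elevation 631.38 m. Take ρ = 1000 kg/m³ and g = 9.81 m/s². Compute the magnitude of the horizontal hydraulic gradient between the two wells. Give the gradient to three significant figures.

i ≈ 0.00207

Pressure head at MW-2: ψ = P/(ρg) = 676×1000 / (1000 × 9.81) = 68.91 m.
Total head at MW-2: h = z + ψ = 558.95 + 68.91 = 627.86 m.
Total head at MW-3: h = 631.38 m (water level in the piezometer is the total head).
Head difference: h(MW-2) − h(MW-3) = 627.86 − 631.38 = -3.52 m.
Hydraulic gradient: i = |Δh| / L = 3.52 / 1698 = 0.00207.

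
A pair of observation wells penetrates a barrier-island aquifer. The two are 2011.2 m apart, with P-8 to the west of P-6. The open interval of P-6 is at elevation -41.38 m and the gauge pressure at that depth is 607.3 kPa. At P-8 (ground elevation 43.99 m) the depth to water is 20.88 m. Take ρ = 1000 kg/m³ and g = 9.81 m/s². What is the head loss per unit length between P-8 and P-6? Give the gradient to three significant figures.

i ≈ 0.00128 m/m

Pressure head at P-6: ψ = P/(ρg) = 607.3×1000 / (1000 × 9.81) = 61.91 m.
Total head at P-6: h = z + ψ = -41.38 + 61.91 = 20.53 m.
Total head at P-8: h = 43.99 − 20.88 = 23.11 m.
Head difference: h(P-6) − h(P-8) = 20.53 − 23.11 = -2.58 m.
Hydraulic gradient: i = |Δh| / L = 2.58 / 2011.2 = 0.00128.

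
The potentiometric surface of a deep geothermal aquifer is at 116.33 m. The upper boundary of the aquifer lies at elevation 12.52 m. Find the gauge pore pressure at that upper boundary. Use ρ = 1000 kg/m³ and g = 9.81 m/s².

P ≈ 1020 kPa

Pressure head at the aquifer top: ψ = h − z = 116.33 − 12.52 = 103.81 m.
P = ρgψ = 1000 × 9.81 × 103.81 = 1018376 Pa ≈ 1020 kPa.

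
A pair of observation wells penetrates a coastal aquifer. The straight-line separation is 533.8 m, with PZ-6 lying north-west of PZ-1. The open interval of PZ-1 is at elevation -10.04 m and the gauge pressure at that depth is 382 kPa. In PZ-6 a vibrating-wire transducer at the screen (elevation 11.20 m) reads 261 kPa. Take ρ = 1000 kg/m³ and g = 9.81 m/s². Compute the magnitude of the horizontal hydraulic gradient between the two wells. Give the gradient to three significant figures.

i ≈ 0.0167

Pressure head at PZ-1: ψ = P/(ρg) = 382×1000 / (1000 × 9.81) = 38.94 m.
Total head at PZ-1: h = z + ψ = -10.04 + 38.94 = 28.90 m.
Pressure head at PZ-6: ψ = P/(ρg) = 261×1000 / (1000 × 9.81) = 26.61 m.
Total head at PZ-6: h = z + ψ = 11.20 + 26.61 = 37.81 m.
Head difference: h(PZ-1) − h(PZ-6) = 28.90 − 37.81 = -8.91 m.
Hydraulic gradient: i = |Δh| / L = 8.91 / 533.8 = 0.0167.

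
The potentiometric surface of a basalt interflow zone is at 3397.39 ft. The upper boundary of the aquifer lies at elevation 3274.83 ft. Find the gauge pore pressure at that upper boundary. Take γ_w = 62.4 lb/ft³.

P ≈ 53.1 psi

Pressure head at the aquifer top: ψ = h − z = 3397.39 − 3274.83 = 122.56 ft.
P = γψ/144 = 62.4 × 122.56 / 144 = 53.1 psi.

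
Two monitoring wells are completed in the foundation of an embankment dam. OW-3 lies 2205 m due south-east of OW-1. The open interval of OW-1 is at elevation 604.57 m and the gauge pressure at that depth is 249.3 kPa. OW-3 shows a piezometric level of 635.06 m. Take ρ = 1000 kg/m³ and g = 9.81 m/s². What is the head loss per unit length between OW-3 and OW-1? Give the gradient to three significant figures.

Pressure head at OW-1: ψ = P/(ρg) = 249.3×1000 / (1000 × 9.81) = 25.41 m.
Total head at OW-1: h = z + ψ = 604.57 + 25.41 = 629.98 m.
Total head at OW-3: h = 635.06 m (water level in the piezometer is the total head).
Head difference: h(OW-1) − h(OW-3) = 629.98 − 635.06 = -5.08 m.
Hydraulic gradient: i = |Δh| / L = 5.08 / 2205 = 0.00230.

i ≈ 0.00230 m/m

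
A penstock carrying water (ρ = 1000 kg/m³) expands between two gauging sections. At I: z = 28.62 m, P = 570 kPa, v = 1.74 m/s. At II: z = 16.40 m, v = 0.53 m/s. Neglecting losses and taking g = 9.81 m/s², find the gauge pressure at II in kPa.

P₂ ≈ 691 kPa

Pressure head at I: ψ₁ = P₁/(ρg) = 570×1000 / (1000 × 9.81) = 58.10 m.
Velocity heads: v₁²/2g = 1.74²/19.62 = 0.154 m; v₂²/2g = 0.53²/19.62 = 0.014 m.
Total head H = z₁ + ψ₁ + v₁²/2g = 28.62 + 58.10 + 0.154 = 86.87 m.
ψ₂ = H − z₂ − v₂²/2g = 86.87 − 16.40 − 0.014 = 70.46 m.
P₂ = ρgψ₂ = 1000 × 9.81 × 70.46 ≈ 691 kPa.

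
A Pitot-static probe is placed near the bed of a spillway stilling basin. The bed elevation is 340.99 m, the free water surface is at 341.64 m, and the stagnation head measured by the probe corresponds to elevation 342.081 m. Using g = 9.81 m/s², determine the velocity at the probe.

v ≈ 2.94 m/s

Near the bed, under hydrostatic conditions, the piezometric head (z + ψ) equals the free-surface elevation, 341.64 m.
Velocity head = total − piezometric = 342.081 − 341.64 = 0.441 m.
v = √(2g·h_v) = √(2 × 9.81 × 0.441) = 2.94 m/s.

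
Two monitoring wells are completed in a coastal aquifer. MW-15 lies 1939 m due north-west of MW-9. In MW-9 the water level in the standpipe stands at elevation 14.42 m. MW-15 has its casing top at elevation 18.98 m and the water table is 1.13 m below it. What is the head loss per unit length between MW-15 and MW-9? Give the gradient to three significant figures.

Total head at MW-9: h = 14.42 m (water level in the piezometer is the total head).
Total head at MW-15: h = 18.98 − 1.13 = 17.85 m.
Head difference: h(MW-9) − h(MW-15) = 14.42 − 17.85 = -3.43 m.
Hydraulic gradient: i = |Δh| / L = 3.43 / 1939 = 0.00177.

i ≈ 0.00177 m/m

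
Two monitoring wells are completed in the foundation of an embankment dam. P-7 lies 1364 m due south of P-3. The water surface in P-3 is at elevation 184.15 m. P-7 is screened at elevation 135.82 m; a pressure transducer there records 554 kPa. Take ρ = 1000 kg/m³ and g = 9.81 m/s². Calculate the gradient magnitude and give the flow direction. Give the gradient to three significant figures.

i ≈ 0.00597; groundwater flows toward the north

Total head at P-3: h = 184.15 m (water level in the piezometer is the total head).
Pressure head at P-7: ψ = P/(ρg) = 554×1000 / (1000 × 9.81) = 56.47 m.
Total head at P-7: h = z + ψ = 135.82 + 56.47 = 192.29 m.
Head difference: h(P-3) − h(P-7) = 184.15 − 192.29 = -8.14 m.
Hydraulic gradient: i = |Δh| / L = 8.14 / 1364 = 0.00597.
Flow is from higher to lower head: from P-7 toward P-3, i.e. toward the north.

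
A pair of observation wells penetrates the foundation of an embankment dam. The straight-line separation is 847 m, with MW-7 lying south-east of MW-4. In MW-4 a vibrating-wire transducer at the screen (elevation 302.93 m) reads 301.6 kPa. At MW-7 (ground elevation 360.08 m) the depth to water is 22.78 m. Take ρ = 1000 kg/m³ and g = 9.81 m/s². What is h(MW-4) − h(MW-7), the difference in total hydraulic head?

Δh ≈ -3.63 m

Pressure head at MW-4: ψ = P/(ρg) = 301.6×1000 / (1000 × 9.81) = 30.74 m.
Total head at MW-4: h = z + ψ = 302.93 + 30.74 = 333.67 m.
Total head at MW-7: h = 360.08 − 22.78 = 337.30 m.
Head difference: h(MW-4) − h(MW-7) = 333.67 − 337.30 = -3.63 m.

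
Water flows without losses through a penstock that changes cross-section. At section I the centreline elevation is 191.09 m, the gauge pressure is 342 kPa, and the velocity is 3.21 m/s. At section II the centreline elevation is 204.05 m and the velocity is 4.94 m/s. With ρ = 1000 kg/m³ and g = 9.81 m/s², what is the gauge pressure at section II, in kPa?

P₂ ≈ 208 kPa

Pressure head at I: ψ₁ = P₁/(ρg) = 342×1000 / (1000 × 9.81) = 34.86 m.
Velocity heads: v₁²/2g = 3.21²/19.62 = 0.525 m; v₂²/2g = 4.94²/19.62 = 1.244 m.
Total head H = z₁ + ψ₁ + v₁²/2g = 191.09 + 34.86 + 0.525 = 226.47 m.
ψ₂ = H − z₂ − v₂²/2g = 226.47 − 204.05 − 1.244 = 21.18 m.
P₂ = ρgψ₂ = 1000 × 9.81 × 21.18 ≈ 208 kPa.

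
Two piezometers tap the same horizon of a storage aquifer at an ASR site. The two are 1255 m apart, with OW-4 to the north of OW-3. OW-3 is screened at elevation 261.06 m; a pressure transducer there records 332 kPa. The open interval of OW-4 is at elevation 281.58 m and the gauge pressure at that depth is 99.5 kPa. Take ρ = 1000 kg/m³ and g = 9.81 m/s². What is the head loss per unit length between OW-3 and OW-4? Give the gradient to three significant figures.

Pressure head at OW-3: ψ = P/(ρg) = 332×1000 / (1000 × 9.81) = 33.84 m.
Total head at OW-3: h = z + ψ = 261.06 + 33.84 = 294.90 m.
Pressure head at OW-4: ψ = P/(ρg) = 99.5×1000 / (1000 × 9.81) = 10.14 m.
Total head at OW-4: h = z + ψ = 281.58 + 10.14 = 291.72 m.
Head difference: h(OW-3) − h(OW-4) = 294.90 − 291.72 = 3.18 m.
Hydraulic gradient: i = |Δh| / L = 3.18 / 1255 = 0.00253.

i ≈ 0.00253 m/m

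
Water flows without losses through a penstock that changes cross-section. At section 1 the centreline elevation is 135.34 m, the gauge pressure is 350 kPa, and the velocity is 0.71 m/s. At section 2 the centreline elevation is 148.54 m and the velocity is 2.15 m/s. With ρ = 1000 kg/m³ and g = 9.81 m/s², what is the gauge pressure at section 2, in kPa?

P₂ ≈ 218 kPa

Pressure head at 1: ψ₁ = P₁/(ρg) = 350×1000 / (1000 × 9.81) = 35.68 m.
Velocity heads: v₁²/2g = 0.71²/19.62 = 0.026 m; v₂²/2g = 2.15²/19.62 = 0.236 m.
Total head H = z₁ + ψ₁ + v₁²/2g = 135.34 + 35.68 + 0.026 = 171.05 m.
ψ₂ = H − z₂ − v₂²/2g = 171.05 − 148.54 − 0.236 = 22.27 m.
P₂ = ρgψ₂ = 1000 × 9.81 × 22.27 ≈ 218 kPa.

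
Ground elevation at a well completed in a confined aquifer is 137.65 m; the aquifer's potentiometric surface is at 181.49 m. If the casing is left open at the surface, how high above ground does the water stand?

≈ 43.84 m above ground

Water rises to the potentiometric surface, so the rise above ground = 181.49 − 137.65 = 43.84 m.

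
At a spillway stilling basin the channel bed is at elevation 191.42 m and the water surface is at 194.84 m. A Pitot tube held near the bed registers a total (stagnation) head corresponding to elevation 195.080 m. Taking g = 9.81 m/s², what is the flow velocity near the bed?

Near the bed, under hydrostatic conditions, the piezometric head (z + ψ) equals the free-surface elevation, 194.84 m.
Velocity head = total − piezometric = 195.080 − 194.84 = 0.240 m.
v = √(2g·h_v) = √(2 × 9.81 × 0.240) = 2.17 m/s.

v ≈ 2.17 m/s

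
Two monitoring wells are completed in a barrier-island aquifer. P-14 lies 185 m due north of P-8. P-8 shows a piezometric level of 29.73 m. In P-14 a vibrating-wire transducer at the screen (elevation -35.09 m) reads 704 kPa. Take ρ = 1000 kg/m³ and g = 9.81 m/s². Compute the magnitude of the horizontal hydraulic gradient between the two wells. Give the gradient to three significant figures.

Total head at P-8: h = 29.73 m (water level in the piezometer is the total head).
Pressure head at P-14: ψ = P/(ρg) = 704×1000 / (1000 × 9.81) = 71.76 m.
Total head at P-14: h = z + ψ = -35.09 + 71.76 = 36.67 m.
Head difference: h(P-8) − h(P-14) = 29.73 − 36.67 = -6.94 m.
Hydraulic gradient: i = |Δh| / L = 6.94 / 185 = 0.0375.

i ≈ 0.0375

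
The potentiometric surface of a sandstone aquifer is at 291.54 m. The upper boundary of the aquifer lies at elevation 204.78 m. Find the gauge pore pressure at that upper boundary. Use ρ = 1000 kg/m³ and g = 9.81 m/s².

P ≈ 851 kPa

Pressure head at the aquifer top: ψ = h − z = 291.54 − 204.78 = 86.76 m.
P = ρgψ = 1000 × 9.81 × 86.76 = 851116 Pa ≈ 851 kPa.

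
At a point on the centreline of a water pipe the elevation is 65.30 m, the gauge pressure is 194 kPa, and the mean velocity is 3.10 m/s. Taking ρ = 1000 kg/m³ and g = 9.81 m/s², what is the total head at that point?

h ≈ 85.57 m

Pressure head ψ = P/(ρg) = 194×1000 / (1000 × 9.81) = 19.78 m.
Velocity head = v²/(2g) = 3.10² / (2 × 9.81) = 0.490 m.
h = z + ψ + v²/(2g) = 65.30 + 19.78 + 0.490 = 85.57 m.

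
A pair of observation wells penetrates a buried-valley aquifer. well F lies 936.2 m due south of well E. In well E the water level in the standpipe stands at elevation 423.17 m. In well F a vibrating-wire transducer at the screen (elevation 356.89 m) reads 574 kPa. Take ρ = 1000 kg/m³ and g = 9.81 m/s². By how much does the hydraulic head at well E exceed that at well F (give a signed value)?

Total head at well E: h = 423.17 m (water level in the piezometer is the total head).
Pressure head at well F: ψ = P/(ρg) = 574×1000 / (1000 × 9.81) = 58.51 m.
Total head at well F: h = z + ψ = 356.89 + 58.51 = 415.40 m.
Head difference: h(well E) − h(well F) = 423.17 − 415.40 = 7.77 m.

Δh ≈ 7.77 m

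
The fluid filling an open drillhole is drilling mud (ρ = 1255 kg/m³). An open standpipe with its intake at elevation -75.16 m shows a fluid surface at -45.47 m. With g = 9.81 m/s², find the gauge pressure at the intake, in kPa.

Pressure head ψ = h − z = -45.47 − (-75.16) = 29.69 m.
P = ρgψ = 1255 × 9.81 × 29.69 = 365530 Pa ≈ 366 kPa.

P ≈ 366 kPa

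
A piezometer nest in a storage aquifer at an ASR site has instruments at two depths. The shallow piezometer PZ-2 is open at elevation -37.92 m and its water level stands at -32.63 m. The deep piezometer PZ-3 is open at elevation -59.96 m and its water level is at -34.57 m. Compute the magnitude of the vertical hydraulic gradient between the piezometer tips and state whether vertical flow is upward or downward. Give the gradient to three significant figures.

Total head at PZ-2: h = -32.63 m (water level in the standpipe).
Total head at PZ-3: h = -34.57 m.
Δh = h(PZ-2) − h(PZ-3) = -32.63 − (-34.57) = 1.94 m.
Vertical separation Δz = -37.92 − (-59.96) = 22.04 m.
|i_v| = |Δh| / Δz = 1.94 / 22.04 = 0.0880.
Head is higher in the shallow piezometer, so vertical flow is downward (recharge condition).

|i_v| ≈ 0.0880; vertical flow is downward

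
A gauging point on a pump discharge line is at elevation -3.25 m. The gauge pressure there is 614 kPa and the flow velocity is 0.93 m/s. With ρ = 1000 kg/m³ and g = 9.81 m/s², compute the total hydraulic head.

h ≈ 59.38 m

Pressure head ψ = P/(ρg) = 614×1000 / (1000 × 9.81) = 62.59 m.
Velocity head = v²/(2g) = 0.93² / (2 × 9.81) = 0.044 m.
h = z + ψ + v²/(2g) = -3.25 + 62.59 + 0.044 = 59.38 m.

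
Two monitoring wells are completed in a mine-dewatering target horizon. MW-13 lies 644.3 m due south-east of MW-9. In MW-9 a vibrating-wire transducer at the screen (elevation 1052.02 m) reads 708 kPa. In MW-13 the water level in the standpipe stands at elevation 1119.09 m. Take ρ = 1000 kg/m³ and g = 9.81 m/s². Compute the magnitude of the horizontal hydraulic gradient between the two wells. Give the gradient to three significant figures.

i ≈ 0.00792

Pressure head at MW-9: ψ = P/(ρg) = 708×1000 / (1000 × 9.81) = 72.17 m.
Total head at MW-9: h = z + ψ = 1052.02 + 72.17 = 1124.19 m.
Total head at MW-13: h = 1119.09 m (water level in the piezometer is the total head).
Head difference: h(MW-9) − h(MW-13) = 1124.19 − 1119.09 = 5.10 m.
Hydraulic gradient: i = |Δh| / L = 5.10 / 644.3 = 0.00792.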